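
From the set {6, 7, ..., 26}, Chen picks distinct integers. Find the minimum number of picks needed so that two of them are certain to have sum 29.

A set avoiding the sum 29 can contain at most one of each pair {x, 29−x}, plus the 3 elements whose complement lies outside the range.
The integers 15, …, 26 (12 of them) are such a set: any two sum to at least 15+16 = 31 > 29.
By pigeonhole, any 13th integer completes one of the 9 pairs, so 13 choices force a sum of 29.

13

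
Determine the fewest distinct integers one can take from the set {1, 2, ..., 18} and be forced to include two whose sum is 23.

12

A set avoiding the sum 23 can contain at most one of each pair {x, 23−x}, plus the 4 elements whose complement lies outside the range.
The integers 1, …, 11 (11 of them) are such a set: any two sum to at least 1+2 = 3 and at most 10+11 = 21 < 23.
By the pigeonhole principle, any 12th integer completes one of the 7 pairs, so 12 choices force a sum of 23.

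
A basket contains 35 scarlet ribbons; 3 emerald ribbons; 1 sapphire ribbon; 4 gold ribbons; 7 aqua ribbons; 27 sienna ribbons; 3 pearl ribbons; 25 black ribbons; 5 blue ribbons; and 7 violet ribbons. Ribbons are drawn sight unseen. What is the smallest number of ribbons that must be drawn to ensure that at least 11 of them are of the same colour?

Put each drawn ribbon into a box by colour. The largest draw with every box below 11 takes min(count, 10) from each colour; colours with fewer than 10 contribute all they have.
Σ min(cᵢ, 10) = 10 + 3 + 1 + 4 + 7 + 10 + 3 + 10 + 5 + 7 = 60.
Draw number 60 + 1 = 61 must push one box to 11.

61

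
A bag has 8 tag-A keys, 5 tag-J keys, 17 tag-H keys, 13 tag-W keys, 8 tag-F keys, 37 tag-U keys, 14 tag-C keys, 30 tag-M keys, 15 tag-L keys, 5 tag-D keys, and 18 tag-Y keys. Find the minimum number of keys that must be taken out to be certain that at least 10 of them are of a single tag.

90

An adversary could hand out at most 9 keys per tag (4 tags run out sooner): 8 + 5 + 9 + 9 + 8 + 9 + 9 + 9 + 9 + 5 + 9 = 89 keys and still no tag has 10.
Pigeonhole: one more key lands in a tag already at 9, so 90 draws are enough and 89 are not.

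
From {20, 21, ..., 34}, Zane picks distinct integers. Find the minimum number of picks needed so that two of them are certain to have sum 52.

10

Group the elements by complementary pair {x, 52−x}: {20,32}, {21,31}, {22,30}, …, giving 6 two-element pairs, the single value 26 (it cannot pair with itself since the integers are distinct), and 2 integers whose partner 52−x falls outside [20,34].
Pigeonhole: treating each of those 9 groups as a pigeonhole, one can pick one integer per group — 9 integers — with no two summing to 52.
The 10th integer lands in an occupied pair, forcing a sum of 52.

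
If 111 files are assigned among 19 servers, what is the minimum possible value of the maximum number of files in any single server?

Pigeonhole: the 19 servers are the holes and the 111 files are the pigeons.
If every server held at most 5 files, the total would be at most 19 × 5 = 95, which is less than 111.
So some server holds at least ⌈111/19⌉ = 6 files.

6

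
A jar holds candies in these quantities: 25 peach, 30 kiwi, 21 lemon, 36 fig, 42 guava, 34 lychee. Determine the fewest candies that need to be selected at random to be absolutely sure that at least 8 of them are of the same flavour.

43

Put each drawn candy into a box by flavour. The largest draw with every box below 8 takes min(count, 7) from each flavour.
Σ min(cᵢ, 7) = 7 + 7 + 7 + 7 + 7 + 7 = 42.
Draw number 42 + 1 = 43 must push one box to 8.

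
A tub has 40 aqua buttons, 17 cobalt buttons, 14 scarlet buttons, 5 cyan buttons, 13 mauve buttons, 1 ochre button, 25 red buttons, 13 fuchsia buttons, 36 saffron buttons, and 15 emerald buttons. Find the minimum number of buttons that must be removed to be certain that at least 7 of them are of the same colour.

An adversary could hand out at most 6 buttons per colour (cyan, ochre run out sooner): 6 + 6 + 6 + 5 + 6 + 1 + 6 + 6 + 6 + 6 = 54 buttons and still no colour has 7.
By the pigeonhole principle, one more button lands in a colour already at 6, so 55 draws are enough and 54 are not.

55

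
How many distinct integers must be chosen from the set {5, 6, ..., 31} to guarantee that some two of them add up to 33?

16

Two chosen integers sum to 33 exactly when both halves of some pair {x, 33−x} with 5 ≤ x ≤ 33−x ≤ 28 are chosen — 12 such pairs.
The remaining 3 elements (those with no distinct partner in range) can never complete a 33-sum, so the worst case takes all of them and one from each pair: 3 + 12 = 15.
Pigeonhole: the 16th integer has to be the second member of some pair, so 15 + 1 = 16.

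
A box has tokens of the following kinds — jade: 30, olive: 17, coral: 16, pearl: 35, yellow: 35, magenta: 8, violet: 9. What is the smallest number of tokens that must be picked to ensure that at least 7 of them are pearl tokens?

122

In the worst case for collecting pearl tokens, every non-pearl token comes out first.
There are 30 + 17 + 16 + 35 + 8 + 9 = 115 non-pearl tokens altogether.
After those, each further token must be pearl, so 115 + 7 = 122 draws guarantee 7 pearl tokens.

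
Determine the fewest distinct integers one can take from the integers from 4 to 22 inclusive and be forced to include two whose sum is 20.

Group the elements by complementary pair {x, 20−x}: {4,16}, {5,15}, {6,14}, …, giving 6 two-element pairs, the single value 10 (it cannot pair with itself since the integers are distinct), and 6 integers whose partner 20−x falls outside [4,22].
By the pigeonhole principle, treating each of those 13 groups as a pigeonhole, one can pick one integer per group — 13 integers — with no two summing to 20.
The 14th integer lands in an occupied pair, forcing a sum of 20.

14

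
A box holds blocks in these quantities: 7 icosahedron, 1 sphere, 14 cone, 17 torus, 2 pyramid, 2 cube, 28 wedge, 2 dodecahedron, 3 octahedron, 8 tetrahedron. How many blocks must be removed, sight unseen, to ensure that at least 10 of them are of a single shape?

Put each drawn block into a box by shape. The largest draw with every box below 10 takes min(count, 9) from each shape; shapes with fewer than 9 contribute all they have.
Σ min(cᵢ, 9) = 7 + 1 + 9 + 9 + 2 + 2 + 9 + 2 + 3 + 8 = 52.
Draw number 52 + 1 = 53 must push one box to 10.

53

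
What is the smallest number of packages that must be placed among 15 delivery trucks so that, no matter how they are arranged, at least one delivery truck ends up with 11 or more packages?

With 150 packages one could put exactly 10 in each of the 15 delivery trucks, and no delivery truck would reach 11.
Pigeonhole: one more package must land in a delivery truck that already has 10, giving it 11.
So 15 × 10 + 1 = 151 packages are required.

151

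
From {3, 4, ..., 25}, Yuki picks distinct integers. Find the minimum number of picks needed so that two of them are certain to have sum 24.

15

Group the elements by complementary pair {x, 24−x}: {3,21}, {4,20}, {5,19}, …, giving 9 two-element pairs, the single value 12 (it cannot pair with itself since the integers are distinct), and 4 integers whose partner 24−x falls outside [3,25].
Treating each of those 14 groups as a pigeonhole, one can pick one integer per group — 14 integers — with no two summing to 24.
The 15th integer lands in an occupied pair, forcing a sum of 24.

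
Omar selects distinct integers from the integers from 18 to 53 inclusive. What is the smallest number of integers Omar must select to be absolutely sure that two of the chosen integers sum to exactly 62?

24

Group the elements by complementary pair {x, 62−x}: {18,44}, {19,43}, {20,42}, …, giving 13 two-element pairs, the single value 31 (it cannot pair with itself since the integers are distinct), and 9 integers whose partner 62−x falls outside [18,53].
Pigeonhole: treating each of those 23 groups as a pigeonhole, one can pick one integer per group — 23 integers — with no two summing to 62.
The 24th integer lands in an occupied pair, forcing a sum of 62.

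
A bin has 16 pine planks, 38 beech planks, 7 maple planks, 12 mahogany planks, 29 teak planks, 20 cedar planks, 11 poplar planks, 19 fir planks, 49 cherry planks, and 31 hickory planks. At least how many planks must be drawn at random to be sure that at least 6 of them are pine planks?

In the worst case for collecting pine planks, every non-pine plank comes out first.
There are 38 + 7 + 12 + 29 + 20 + 11 + 19 + 49 + 31 = 216 non-pine planks altogether.
After those, each further plank must be pine, so 216 + 6 = 222 draws guarantee 6 pine planks.

222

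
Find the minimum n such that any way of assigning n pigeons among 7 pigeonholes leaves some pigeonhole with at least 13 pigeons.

With 84 pigeons one could put exactly 12 in each of the 7 pigeonholes, and no pigeonhole would reach 13.
Pigeonhole: one more pigeon must land in a pigeonhole that already has 12, giving it 13.
So 7 × 12 + 1 = 85 pigeons are required.

85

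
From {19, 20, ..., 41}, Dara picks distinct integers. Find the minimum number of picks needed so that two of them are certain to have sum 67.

Two chosen integers sum to 67 exactly when both halves of some pair {x, 67−x} with 26 ≤ x ≤ 67−x ≤ 41 are chosen — 8 such pairs.
The remaining 7 elements (those with no distinct partner in range) can never complete a 67-sum, so the worst case takes all of them and one from each pair: 7 + 8 = 15.
The 16th integer has to be the second member of some pair, so 15 + 1 = 16.

16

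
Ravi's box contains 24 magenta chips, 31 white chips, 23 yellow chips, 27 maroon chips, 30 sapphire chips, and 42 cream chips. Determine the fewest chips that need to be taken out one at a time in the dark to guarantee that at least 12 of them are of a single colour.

67

Put each drawn chip into a box by colour. The largest draw with every box below 12 takes min(count, 11) from each colour.
Σ min(cᵢ, 11) = 11 + 11 + 11 + 11 + 11 + 11 = 66.
Draw number 66 + 1 = 67 must push one box to 12.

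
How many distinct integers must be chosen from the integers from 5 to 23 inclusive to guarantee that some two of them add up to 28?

11

Two chosen integers sum to 28 exactly when both halves of some pair {x, 28−x} with 5 ≤ x ≤ 28−x ≤ 23 are chosen — 9 such pairs.
The remaining 1 element (those with no distinct partner in range) can never complete a 28-sum, so the worst case takes all of them and one from each pair: 1 + 9 = 10.
Pigeonhole: the 11th integer has to be the second member of some pair, so 10 + 1 = 11.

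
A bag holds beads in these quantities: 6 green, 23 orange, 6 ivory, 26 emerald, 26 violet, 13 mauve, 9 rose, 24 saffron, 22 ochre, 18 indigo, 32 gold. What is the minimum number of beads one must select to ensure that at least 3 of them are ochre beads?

In the worst case for collecting ochre beads, every non-ochre bead comes out first.
There are 6 + 23 + 6 + 26 + 26 + 13 + 9 + 24 + 18 + 32 = 183 non-ochre beads altogether.
After those, each further bead must be ochre, so 183 + 3 = 186 draws guarantee 3 ochre beads.

186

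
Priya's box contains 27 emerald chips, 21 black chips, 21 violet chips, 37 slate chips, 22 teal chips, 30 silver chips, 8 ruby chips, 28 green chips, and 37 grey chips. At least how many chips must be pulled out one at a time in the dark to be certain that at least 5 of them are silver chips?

In the worst case for collecting silver chips, every non-silver chip comes out first.
There are 27 + 21 + 21 + 37 + 22 + 8 + 28 + 37 = 201 non-silver chips altogether.
After those, each further chip must be silver, so 201 + 5 = 206 draws guarantee 5 silver chips.

206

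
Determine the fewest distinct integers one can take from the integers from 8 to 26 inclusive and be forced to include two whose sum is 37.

12

A set avoiding the sum 37 can contain at most one of each pair {x, 37−x}, plus the 3 elements whose complement lies outside the range.
The integers 8, …, 18 (11 of them) are such a set: any two sum to at least 8+9 = 17 and at most 17+18 = 35 < 37.
Any 12th integer completes one of the 8 pairs, so 12 choices force a sum of 37.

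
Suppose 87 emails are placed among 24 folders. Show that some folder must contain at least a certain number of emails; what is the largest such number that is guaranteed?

The 24 folders are the holes and the 87 emails are the pigeons.
If every folder held at most 3 emails, the total would be at most 24 × 3 = 72, which is less than 87.
So some folder holds at least ⌈87/24⌉ = 4 emails.

4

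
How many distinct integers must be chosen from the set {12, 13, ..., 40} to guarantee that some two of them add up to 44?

Group the elements by complementary pair {x, 44−x}: {12,32}, {13,31}, {14,30}, …, giving 10 two-element pairs, the single value 22 (it cannot pair with itself since the integers are distinct), and 8 integers whose partner 44−x falls outside [12,40].
By pigeonhole, treating each of those 19 groups as a pigeonhole, one can pick one integer per group — 19 integers — with no two summing to 44.
The 20th integer lands in an occupied pair, forcing a sum of 44.

20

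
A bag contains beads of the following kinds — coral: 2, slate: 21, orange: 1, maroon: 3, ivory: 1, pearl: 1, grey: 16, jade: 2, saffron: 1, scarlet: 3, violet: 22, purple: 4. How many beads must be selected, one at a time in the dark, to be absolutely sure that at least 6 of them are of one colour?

An adversary could hand out at most 5 beads per colour (9 colours run out sooner): 2 + 5 + 1 + 3 + 1 + 1 + 5 + 2 + 1 + 3 + 5 + 4 = 33 beads and still no colour has 6.
By the pigeonhole principle, one more bead lands in a colour already at 5, so 34 draws are enough and 33 are not.

34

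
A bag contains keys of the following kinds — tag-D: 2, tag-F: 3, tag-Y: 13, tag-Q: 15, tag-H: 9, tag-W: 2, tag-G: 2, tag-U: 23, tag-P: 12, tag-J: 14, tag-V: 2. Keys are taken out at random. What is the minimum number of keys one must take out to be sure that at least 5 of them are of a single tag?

36

By the pigeonhole principle, put each drawn key into a box by tag. The largest draw with every box below 5 takes min(count, 4) from each tag; tags with fewer than 4 contribute all they have.
Σ min(cᵢ, 4) = 2 + 3 + 4 + 4 + 4 + 2 + 2 + 4 + 4 + 4 + 2 = 35.
Draw number 35 + 1 = 36 must push one box to 5.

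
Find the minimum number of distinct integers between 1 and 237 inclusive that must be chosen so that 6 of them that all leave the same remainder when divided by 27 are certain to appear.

136

By the pigeonhole principle, the 27 residue classes mod 27 are the pigeonholes.
With 135 integers one could put 5 in each residue class and have no class reach 6.
The 136th integer pushes some class to 6, so 27·5 + 1 = 136.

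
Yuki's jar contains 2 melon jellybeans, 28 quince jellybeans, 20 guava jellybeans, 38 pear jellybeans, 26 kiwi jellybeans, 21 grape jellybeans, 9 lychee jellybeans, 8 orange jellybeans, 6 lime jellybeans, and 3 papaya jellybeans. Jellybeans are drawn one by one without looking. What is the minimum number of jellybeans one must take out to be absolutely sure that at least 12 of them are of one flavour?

Put each drawn jellybean into a box by flavour. The largest draw with every box below 12 takes min(count, 11) from each flavour; flavours with fewer than 11 contribute all they have.
Σ min(cᵢ, 11) = 2 + 11 + 11 + 11 + 11 + 11 + 9 + 8 + 6 + 3 = 83.
Draw number 83 + 1 = 84 must push one box to 12.

84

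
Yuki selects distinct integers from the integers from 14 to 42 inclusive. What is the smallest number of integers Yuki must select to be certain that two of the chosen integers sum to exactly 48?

Two chosen integers sum to 48 exactly when both halves of some pair {x, 48−x} with 14 ≤ x ≤ 48−x ≤ 34 are chosen — 10 such pairs.
The remaining 9 elements (those with no distinct partner in range) can never complete a 48-sum, so the worst case takes all of them and one from each pair: 9 + 10 = 19.
Pigeonhole: the 20th integer has to be the second member of some pair, so 19 + 1 = 20.

20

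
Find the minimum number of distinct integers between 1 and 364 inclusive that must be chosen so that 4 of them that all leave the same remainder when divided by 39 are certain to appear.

118

Pigeonhole: the 39 residue classes mod 39 are the pigeonholes.
With 117 integers one could put 3 in each residue class and have no class reach 4.
The 118th integer pushes some class to 4, so 39·3 + 1 = 118.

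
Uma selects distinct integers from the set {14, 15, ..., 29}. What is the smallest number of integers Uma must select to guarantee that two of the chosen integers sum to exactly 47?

11

A set avoiding the sum 47 can contain at most one of each pair {x, 47−x}, plus the 4 elements whose complement lies outside the range.
The integers 14, …, 23 (10 of them) are such a set: any two sum to at least 14+15 = 29 and at most 22+23 = 45 < 47.
Any 11th integer completes one of the 6 pairs, so 11 choices force a sum of 47.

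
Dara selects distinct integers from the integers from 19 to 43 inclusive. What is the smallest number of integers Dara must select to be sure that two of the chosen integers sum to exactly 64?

15

Two chosen integers sum to 64 exactly when both halves of some pair {x, 64−x} with 21 ≤ x ≤ 64−x ≤ 43 are chosen — 11 such pairs.
The remaining 3 elements (those with no distinct partner in range) can never complete a 64-sum, so the worst case takes all of them and one from each pair: 3 + 11 = 14.
The 15th integer has to be the second member of some pair, so 14 + 1 = 15.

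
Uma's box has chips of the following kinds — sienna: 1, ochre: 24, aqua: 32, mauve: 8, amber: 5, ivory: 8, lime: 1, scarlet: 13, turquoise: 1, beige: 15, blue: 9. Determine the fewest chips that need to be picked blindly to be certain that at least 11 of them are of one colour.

An adversary could hand out at most 10 chips per colour (7 colours run out sooner): 1 + 10 + 10 + 8 + 5 + 8 + 1 + 10 + 1 + 10 + 9 = 73 chips and still no colour has 11.
One more chip lands in a colour already at 10, so 74 draws are enough and 73 are not.

74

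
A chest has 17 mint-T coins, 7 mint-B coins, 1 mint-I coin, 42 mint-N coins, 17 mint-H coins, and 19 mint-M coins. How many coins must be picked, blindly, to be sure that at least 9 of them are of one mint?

By the pigeonhole principle, the 6 mints are the holes; the coins drawn are the pigeons.
To avoid 9 of any one mint, the worst case takes at most 8 of each mint, or every coin of a mint that has fewer than 8.
That gives 8 + 7 + 1 + 8 + 8 + 8 = 40 coins with no mint reaching 9.
The next coin forces some mint to 9, so 40 + 1 = 41.

41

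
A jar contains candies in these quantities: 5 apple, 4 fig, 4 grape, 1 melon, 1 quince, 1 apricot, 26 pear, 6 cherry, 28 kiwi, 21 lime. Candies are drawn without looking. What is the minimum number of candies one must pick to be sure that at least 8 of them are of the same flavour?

44

An adversary could hand out at most 7 candies per flavour (7 flavours run out sooner): 5 + 4 + 4 + 1 + 1 + 1 + 7 + 6 + 7 + 7 = 43 candies and still no flavour has 8.
One more candy lands in a flavour already at 7, so 44 draws are enough and 43 are not.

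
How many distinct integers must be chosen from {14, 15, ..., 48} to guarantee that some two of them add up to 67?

21

Two chosen integers sum to 67 exactly when both halves of some pair {x, 67−x} with 19 ≤ x ≤ 67−x ≤ 48 are chosen — 15 such pairs.
The remaining 5 elements (those with no distinct partner in range) can never complete a 67-sum, so the worst case takes all of them and one from each pair: 5 + 15 = 20.
By pigeonhole, the 21st integer has to be the second member of some pair, so 20 + 1 = 21.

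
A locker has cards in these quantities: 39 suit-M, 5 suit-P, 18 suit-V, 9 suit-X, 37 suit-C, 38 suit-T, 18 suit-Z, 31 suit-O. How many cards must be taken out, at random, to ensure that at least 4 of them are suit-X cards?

190

In the worst case for collecting suit-X cards, every non-suit-X card comes out first.
There are 39 + 5 + 18 + 37 + 38 + 18 + 31 = 186 non-suit-X cards altogether.
After those, each further card must be suit-X, so 186 + 4 = 190 draws guarantee 4 suit-X cards.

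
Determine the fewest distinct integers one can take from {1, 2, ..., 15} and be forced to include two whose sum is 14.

Group the elements by complementary pair {x, 14−x}: {1,13}, {2,12}, {3,11}, …, giving 6 two-element pairs, the single value 7 (it cannot pair with itself since the integers are distinct), and 2 integers whose partner 14−x falls outside [1,15].
Pigeonhole: treating each of those 9 groups as a pigeonhole, one can pick one integer per group — 9 integers — with no two summing to 14.
The 10th integer lands in an occupied pair, forcing a sum of 14.

10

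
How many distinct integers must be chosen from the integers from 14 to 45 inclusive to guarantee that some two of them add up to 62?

Group the elements by complementary pair {x, 62−x}: {17,45}, {18,44}, {19,43}, …, giving 14 two-element pairs; the single value 31 (it cannot pair with itself since the integers are distinct); and 3 integers whose partner 62−x falls outside [14,45].
Treating each of those 18 groups as a pigeonhole, one can pick one integer per group — 18 integers — with no two summing to 62.
The 19th integer lands in an occupied pair, forcing a sum of 62.

19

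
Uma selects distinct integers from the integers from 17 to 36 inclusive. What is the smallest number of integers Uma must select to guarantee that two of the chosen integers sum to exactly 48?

14

A set avoiding the sum 48 can contain at most one of each pair {x, 48−x}, plus the 6 elements whose complement lies outside the range or equal to its own complement.
The integers 24, …, 36 (13 of them) are such a set: any two sum to at least 24+25 = 49 > 48.
By pigeonhole, any 14th integer completes one of the 7 pairs, so 14 choices force a sum of 48.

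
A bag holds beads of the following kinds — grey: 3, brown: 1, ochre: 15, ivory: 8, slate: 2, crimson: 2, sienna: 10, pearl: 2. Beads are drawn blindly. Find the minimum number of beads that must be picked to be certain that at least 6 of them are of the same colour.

26

The 8 colours are the holes; the beads drawn are the pigeons.
To avoid 6 of any one colour, the worst case takes at most 5 of each colour, or every bead of a colour that has fewer than 5.
That gives 3 + 1 + 5 + 5 + 2 + 2 + 5 + 2 = 25 beads with no colour reaching 6.
The next bead forces some colour to 6, so 25 + 1 = 26.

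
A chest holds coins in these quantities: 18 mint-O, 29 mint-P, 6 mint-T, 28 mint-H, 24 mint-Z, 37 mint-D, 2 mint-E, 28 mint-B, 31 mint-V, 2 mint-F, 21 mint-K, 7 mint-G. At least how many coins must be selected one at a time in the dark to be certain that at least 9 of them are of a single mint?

An adversary could hand out at most 8 coins per mint (4 mints run out sooner): 8 + 8 + 6 + 8 + 8 + 8 + 2 + 8 + 8 + 2 + 8 + 7 = 81 coins and still no mint has 9.
Pigeonhole: one more coin lands in a mint already at 8, so 82 draws are enough and 81 are not.

82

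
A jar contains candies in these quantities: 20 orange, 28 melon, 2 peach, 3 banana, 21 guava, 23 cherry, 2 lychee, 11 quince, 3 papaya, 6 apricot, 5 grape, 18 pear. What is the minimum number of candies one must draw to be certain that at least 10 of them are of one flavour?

76

An adversary could hand out at most 9 candies per flavour (6 flavours run out sooner): 9 + 9 + 2 + 3 + 9 + 9 + 2 + 9 + 3 + 6 + 5 + 9 = 75 candies and still no flavour has 10.
By pigeonhole, one more candy lands in a flavour already at 9, so 76 draws are enough and 75 are not.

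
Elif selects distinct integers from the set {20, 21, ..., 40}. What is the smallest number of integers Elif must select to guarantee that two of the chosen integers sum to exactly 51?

A set avoiding the sum 51 can contain at most one of each pair {x, 51−x}, plus the 9 elements whose complement lies outside the range.
The integers 26, …, 40 (15 of them) are such a set: any two sum to at least 26+27 = 53 > 51.
By pigeonhole, any 16th integer completes one of the 6 pairs, so 16 choices force a sum of 51.

16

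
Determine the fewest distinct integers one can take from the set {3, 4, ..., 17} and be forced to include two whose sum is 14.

Two chosen integers sum to 14 exactly when both halves of some pair {x, 14−x} with 3 ≤ x ≤ 14−x ≤ 11 are chosen — 4 such pairs.
The remaining 7 elements (those with no distinct partner in range) can never complete a 14-sum, so the worst case takes all of them and one from each pair: 7 + 4 = 11.
By pigeonhole, the 12th integer has to be the second member of some pair, so 11 + 1 = 12.

12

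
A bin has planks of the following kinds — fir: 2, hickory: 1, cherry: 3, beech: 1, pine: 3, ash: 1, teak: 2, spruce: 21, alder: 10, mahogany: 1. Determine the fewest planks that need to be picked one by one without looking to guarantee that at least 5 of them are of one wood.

The 10 woods are the holes; the planks drawn are the pigeons.
To avoid 5 of any one wood, the worst case takes at most 4 of each wood, or every plank of a wood that has fewer than 4.
That gives 2 + 1 + 3 + 1 + 3 + 1 + 2 + 4 + 4 + 1 = 22 planks with no wood reaching 5.
The next plank forces some wood to 5, so 22 + 1 = 23.

23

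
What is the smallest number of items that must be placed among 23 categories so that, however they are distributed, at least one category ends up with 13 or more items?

277

With 276 items one could put exactly 12 in each of the 23 categories, and no category would reach 13.
One more item must land in a category that already has 12, giving it 13.
So 23 × 12 + 1 = 277 items are required.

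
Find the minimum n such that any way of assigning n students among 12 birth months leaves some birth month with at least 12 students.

133

With 132 students one could put exactly 11 in each of the 12 birth months, and no birth month would reach 12.
One more student must land in a birth month that already has 11, giving it 12.
So 12 × 11 + 1 = 133 students are required.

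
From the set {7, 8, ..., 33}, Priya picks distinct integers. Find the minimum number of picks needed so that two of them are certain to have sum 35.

Group the elements by complementary pair {x, 35−x}: {7,28}, {8,27}, {9,26}, …, giving 11 two-element pairs and 5 integers whose partner 35−x falls outside [7,33].
Treating each of those 16 groups as a pigeonhole, one can pick one integer per group — 16 integers — with no two summing to 35.
The 17th integer lands in an occupied pair, forcing a sum of 35.

17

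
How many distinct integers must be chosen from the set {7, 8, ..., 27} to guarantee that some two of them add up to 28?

15

Two chosen integers sum to 28 exactly when both halves of some pair {x, 28−x} with 7 ≤ x ≤ 28−x ≤ 21 are chosen — 7 such pairs.
The remaining 7 elements (those with no distinct partner in range) can never complete a 28-sum, so the worst case takes all of them and one from each pair: 7 + 7 = 14.
By pigeonhole, the 15th integer has to be the second member of some pair, so 14 + 1 = 15.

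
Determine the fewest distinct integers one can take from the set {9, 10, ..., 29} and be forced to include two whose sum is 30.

16

Group the elements by complementary pair {x, 30−x}: {9,21}, {10,20}, {11,19}, …, giving 6 two-element pairs, the single value 15 (it cannot pair with itself since the integers are distinct), and 8 integers whose partner 30−x falls outside [9,29].
Pigeonhole: treating each of those 15 groups as a pigeonhole, one can pick one integer per group — 15 integers — with no two summing to 30.
The 16th integer lands in an occupied pair, forcing a sum of 30.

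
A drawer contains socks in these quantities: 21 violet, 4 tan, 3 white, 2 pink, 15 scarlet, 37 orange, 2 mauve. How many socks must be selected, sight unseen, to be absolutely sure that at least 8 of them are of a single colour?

An adversary could hand out at most 7 socks per colour (4 colours run out sooner): 7 + 4 + 3 + 2 + 7 + 7 + 2 = 32 socks and still no colour has 8.
One more sock lands in a colour already at 7, so 33 draws are enough and 32 are not.

33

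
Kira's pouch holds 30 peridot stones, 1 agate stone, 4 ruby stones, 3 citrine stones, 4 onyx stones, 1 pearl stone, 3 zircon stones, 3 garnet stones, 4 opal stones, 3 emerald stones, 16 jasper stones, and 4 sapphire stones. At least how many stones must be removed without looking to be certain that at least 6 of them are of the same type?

41

An adversary could hand out at most 5 stones per type (10 types run out sooner): 5 + 1 + 4 + 3 + 4 + 1 + 3 + 3 + 4 + 3 + 5 + 4 = 40 stones and still no type has 6.
One more stone lands in a type already at 5, so 41 draws are enough and 40 are not.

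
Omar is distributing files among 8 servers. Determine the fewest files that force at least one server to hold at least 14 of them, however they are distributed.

105

With 104 files one could put exactly 13 in each of the 8 servers, and no server would reach 14.
One more file must land in a server that already has 13, giving it 14.
So 8 × 13 + 1 = 105 files are required.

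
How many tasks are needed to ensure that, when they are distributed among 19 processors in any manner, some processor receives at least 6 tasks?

With 95 tasks one could put exactly 5 in each of the 19 processors, and no processor would reach 6.
By the pigeonhole principle, one more task must land in a processor that already has 5, giving it 6.
So 19 × 5 + 1 = 96 tasks are required.

96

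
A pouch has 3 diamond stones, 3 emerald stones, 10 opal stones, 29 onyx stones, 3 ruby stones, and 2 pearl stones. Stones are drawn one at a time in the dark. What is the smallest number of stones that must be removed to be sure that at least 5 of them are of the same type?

An adversary could hand out at most 4 stones per type (4 types run out sooner): 3 + 3 + 4 + 4 + 3 + 2 = 19 stones and still no type has 5.
One more stone lands in a type already at 4, so 20 draws are enough and 19 are not.

20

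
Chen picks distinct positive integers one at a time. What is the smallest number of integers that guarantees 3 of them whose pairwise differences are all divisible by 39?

79

Integers whose pairwise differences are multiples of 39 are exactly those sharing a remainder mod 39. By pigeonhole, the 39 residue classes mod 39 are the pigeonholes.
With 78 integers one could put 2 in each residue class and have no class reach 3.
The 79th integer pushes some class to 3, so 39·2 + 1 = 79.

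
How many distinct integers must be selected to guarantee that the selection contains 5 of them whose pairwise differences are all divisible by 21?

Integers whose pairwise differences are multiples of 21 are exactly those sharing a remainder mod 21. Pigeonhole: the 21 residue classes mod 21 are the pigeonholes.
With 84 integers one could put 4 in each residue class and have no class reach 5.
The 85th integer pushes some class to 5, so 21·4 + 1 = 85.

85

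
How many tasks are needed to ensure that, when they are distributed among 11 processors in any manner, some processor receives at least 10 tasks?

100

With 99 tasks one could put exactly 9 in each of the 11 processors, and no processor would reach 10.
Pigeonhole: one more task must land in a processor that already has 9, giving it 10.
So 11 × 9 + 1 = 100 tasks are required.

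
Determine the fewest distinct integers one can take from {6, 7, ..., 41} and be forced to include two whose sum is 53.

22

A set avoiding the sum 53 can contain at most one of each pair {x, 53−x}, plus the 6 elements whose complement lies outside the range.
The integers 6, …, 26 (21 of them) are such a set: any two sum to at least 6+7 = 13 and at most 25+26 = 51 < 53.
By pigeonhole, any 22nd integer completes one of the 15 pairs, so 22 choices force a sum of 53.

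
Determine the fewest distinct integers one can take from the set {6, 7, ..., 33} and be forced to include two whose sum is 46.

19

Group the elements by complementary pair {x, 46−x}: {13,33}, {14,32}, {15,31}, …, giving 10 two-element pairs, the single value 23 (it cannot pair with itself since the integers are distinct), and 7 integers whose partner 46−x falls outside [6,33].
By the pigeonhole principle, treating each of those 18 groups as a pigeonhole, one can pick one integer per group — 18 integers — with no two summing to 46.
The 19th integer lands in an occupied pair, forcing a sum of 46.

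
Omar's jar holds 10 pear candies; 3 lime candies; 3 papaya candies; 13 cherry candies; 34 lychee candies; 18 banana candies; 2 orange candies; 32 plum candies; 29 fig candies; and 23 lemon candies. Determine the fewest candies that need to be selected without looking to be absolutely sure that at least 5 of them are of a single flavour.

37

An adversary could hand out at most 4 candies per flavour (lime, papaya, orange run out sooner): 4 + 3 + 3 + 4 + 4 + 4 + 2 + 4 + 4 + 4 = 36 candies and still no flavour has 5.
One more candy lands in a flavour already at 4, so 37 draws are enough and 36 are not.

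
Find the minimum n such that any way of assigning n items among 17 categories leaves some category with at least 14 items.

222

With 221 items one could put exactly 13 in each of the 17 categories, and no category would reach 14.
By the pigeonhole principle, one more item must land in a category that already has 13, giving it 14.
So 17 × 13 + 1 = 222 items are required.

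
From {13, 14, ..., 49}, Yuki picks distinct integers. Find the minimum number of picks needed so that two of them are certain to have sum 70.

Two chosen integers sum to 70 exactly when both halves of some pair {x, 70−x} with 21 ≤ x ≤ 70−x ≤ 49 are chosen — 14 such pairs.
The remaining 9 elements (those with no distinct partner in range) can never complete a 70-sum, so the worst case takes all of them and one from each pair: 9 + 14 = 23.
By pigeonhole, the 24th integer has to be the second member of some pair, so 23 + 1 = 24.

24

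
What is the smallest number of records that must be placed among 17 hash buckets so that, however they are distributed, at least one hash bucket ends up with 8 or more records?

120

With 119 records one could put exactly 7 in each of the 17 hash buckets, and no hash bucket would reach 8.
One more record must land in a hash bucket that already has 7, giving it 8.
So 17 × 7 + 1 = 120 records are required.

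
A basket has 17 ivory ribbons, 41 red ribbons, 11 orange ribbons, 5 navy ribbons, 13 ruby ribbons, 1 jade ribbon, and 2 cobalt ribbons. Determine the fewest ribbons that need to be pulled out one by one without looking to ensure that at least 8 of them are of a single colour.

37

An adversary could hand out at most 7 ribbons per colour (navy, jade, cobalt run out sooner): 7 + 7 + 7 + 5 + 7 + 1 + 2 = 36 ribbons and still no colour has 8.
One more ribbon lands in a colour already at 7, so 37 draws are enough and 36 are not.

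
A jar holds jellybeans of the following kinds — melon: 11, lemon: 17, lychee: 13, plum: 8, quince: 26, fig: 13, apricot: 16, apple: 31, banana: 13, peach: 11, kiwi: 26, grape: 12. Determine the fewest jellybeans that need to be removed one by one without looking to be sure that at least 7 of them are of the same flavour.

An adversary could hand out at most 6 jellybeans per flavour: 6 + 6 + 6 + 6 + 6 + 6 + 6 + 6 + 6 + 6 + 6 + 6 = 72 jellybeans and still no flavour has 7.
Pigeonhole: one more jellybean lands in a flavour already at 6, so 73 draws are enough and 72 are not.

73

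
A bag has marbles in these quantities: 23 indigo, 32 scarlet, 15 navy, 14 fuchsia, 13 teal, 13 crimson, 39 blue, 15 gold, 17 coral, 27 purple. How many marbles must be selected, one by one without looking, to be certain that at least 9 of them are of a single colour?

81

Put each drawn marble into a box by colour. The largest draw with every box below 9 takes min(count, 8) from each colour.
Σ min(cᵢ, 8) = 8 + 8 + 8 + 8 + 8 + 8 + 8 + 8 + 8 + 8 = 80.
Draw number 80 + 1 = 81 must push one box to 9.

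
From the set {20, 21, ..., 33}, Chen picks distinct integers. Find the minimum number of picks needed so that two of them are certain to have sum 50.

A set avoiding the sum 50 can contain at most one of each pair {x, 50−x}, plus the 4 elements whose complement lies outside the range or equal to its own complement.
The integers 25, …, 33 (9 of them) are such a set: any two sum to at least 25+26 = 51 > 50.
Any 10th integer completes one of the 5 pairs, so 10 choices force a sum of 50.

10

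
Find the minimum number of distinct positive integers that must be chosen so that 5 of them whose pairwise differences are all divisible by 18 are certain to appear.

73

Integers whose pairwise differences are multiples of 18 are exactly those sharing a remainder mod 18. The 18 residue classes mod 18 are the pigeonholes.
With 72 integers one could put 4 in each residue class and have no class reach 5.
The 73rd integer pushes some class to 5, so 18·4 + 1 = 73.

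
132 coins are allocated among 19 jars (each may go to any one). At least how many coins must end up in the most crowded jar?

Pigeonhole: the 19 jars are the holes and the 132 coins are the pigeons.
If every jar held at most 6 coins, the total would be at most 19 × 6 = 114, which is less than 132.
So some jar holds at least ⌈132/19⌉ = 7 coins.

7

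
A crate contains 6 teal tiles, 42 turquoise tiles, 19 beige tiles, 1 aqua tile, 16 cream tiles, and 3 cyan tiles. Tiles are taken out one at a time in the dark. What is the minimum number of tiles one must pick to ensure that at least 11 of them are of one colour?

By pigeonhole, the 6 colours are the holes; the tiles drawn are the pigeons.
To avoid 11 of any one colour, the worst case takes at most 10 of each colour, or every tile of a colour that has fewer than 10.
That gives 6 + 10 + 10 + 1 + 10 + 3 = 40 tiles with no colour reaching 11.
The next tile forces some colour to 11, so 40 + 1 = 41.

41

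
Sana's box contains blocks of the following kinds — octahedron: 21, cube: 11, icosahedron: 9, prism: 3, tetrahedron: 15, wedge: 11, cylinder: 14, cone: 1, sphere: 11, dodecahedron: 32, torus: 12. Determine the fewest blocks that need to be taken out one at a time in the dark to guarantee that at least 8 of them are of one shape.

68

Put each drawn block into a box by shape. The largest draw with every box below 8 takes min(count, 7) from each shape; shapes with fewer than 7 contribute all they have.
Σ min(cᵢ, 7) = 7 + 7 + 7 + 3 + 7 + 7 + 7 + 1 + 7 + 7 + 7 = 67.
Draw number 67 + 1 = 68 must push one box to 8.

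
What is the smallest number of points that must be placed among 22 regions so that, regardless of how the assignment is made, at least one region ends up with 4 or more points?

67

With 66 points one could put exactly 3 in each of the 22 regions, and no region would reach 4.
One more point must land in a region that already has 3, giving it 4.
So 22 × 3 + 1 = 67 points are required.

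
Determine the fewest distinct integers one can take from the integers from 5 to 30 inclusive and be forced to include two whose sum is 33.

15

Two chosen integers sum to 33 exactly when both halves of some pair {x, 33−x} with 5 ≤ x ≤ 33−x ≤ 28 are chosen — 12 such pairs.
The remaining 2 elements (those with no distinct partner in range) can never complete a 33-sum, so the worst case takes all of them and one from each pair: 2 + 12 = 14.
By the pigeonhole principle, the 15th integer has to be the second member of some pair, so 14 + 1 = 15.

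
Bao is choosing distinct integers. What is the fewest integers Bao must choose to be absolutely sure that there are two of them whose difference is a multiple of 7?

8

Integers whose pairwise differences are multiples of 7 are exactly those sharing a remainder mod 7. By the pigeonhole principle, the 7 residue classes mod 7 are the pigeonholes.
With 7 integers one could put 1 in each residue class and have no class reach 2.
The 8th integer pushes some class to 2, so 7·1 + 1 = 8.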